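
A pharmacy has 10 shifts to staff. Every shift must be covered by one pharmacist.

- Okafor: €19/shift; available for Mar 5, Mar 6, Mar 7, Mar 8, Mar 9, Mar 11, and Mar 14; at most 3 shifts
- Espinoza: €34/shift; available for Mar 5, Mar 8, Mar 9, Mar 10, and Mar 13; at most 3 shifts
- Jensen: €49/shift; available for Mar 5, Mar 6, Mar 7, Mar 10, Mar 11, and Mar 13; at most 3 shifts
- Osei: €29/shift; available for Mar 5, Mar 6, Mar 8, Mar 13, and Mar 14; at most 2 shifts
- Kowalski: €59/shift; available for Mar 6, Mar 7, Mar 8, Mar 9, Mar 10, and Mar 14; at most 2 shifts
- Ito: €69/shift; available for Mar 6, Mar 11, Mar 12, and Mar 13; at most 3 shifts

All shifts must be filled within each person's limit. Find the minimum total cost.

€335

Mar 12 can only be covered by Ito, so that assignment is forced.
Picking the cheapest available pharmacist for each shift independently would cost €265, but that ignores the shift limits.
An optimal schedule: Mar 5→Osei, Mar 6→Jensen, Mar 7→Okafor, Mar 8→Espinoza, Mar 9→Okafor, Mar 10→Espinoza, Mar 11→Okafor, Mar 12→Ito, Mar 13→Espinoza, Mar 14→Osei.
Total: 29 + 49 + 19 + 34 + 19 + 34 + 19 + 69 + 34 + 29 = €335.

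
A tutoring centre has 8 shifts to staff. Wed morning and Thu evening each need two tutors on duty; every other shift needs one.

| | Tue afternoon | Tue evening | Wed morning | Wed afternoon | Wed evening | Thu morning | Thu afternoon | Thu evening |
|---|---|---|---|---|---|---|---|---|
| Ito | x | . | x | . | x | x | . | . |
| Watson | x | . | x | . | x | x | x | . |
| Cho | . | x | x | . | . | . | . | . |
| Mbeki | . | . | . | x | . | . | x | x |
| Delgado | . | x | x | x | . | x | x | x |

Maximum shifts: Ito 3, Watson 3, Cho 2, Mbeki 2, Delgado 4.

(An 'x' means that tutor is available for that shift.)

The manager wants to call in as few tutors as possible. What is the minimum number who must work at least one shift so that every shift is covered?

4

10 slots to fill and no one can take more than 4, so at least ⌈10/4⌉ = 3 tutors are needed.
No set of 3 tutors can cover every shift (each such set leaves at least one shift with no one available or exceeds a cap).
Ito, Watson, Mbeki, and Delgado alone can cover everything: Tue afternoon→Ito, Tue evening→Delgado, Wed morning→Ito+Watson, Wed afternoon→Mbeki, Wed evening→Ito, Thu morning→Watson, Thu afternoon→Watson, Thu evening→Mbeki+Delgado.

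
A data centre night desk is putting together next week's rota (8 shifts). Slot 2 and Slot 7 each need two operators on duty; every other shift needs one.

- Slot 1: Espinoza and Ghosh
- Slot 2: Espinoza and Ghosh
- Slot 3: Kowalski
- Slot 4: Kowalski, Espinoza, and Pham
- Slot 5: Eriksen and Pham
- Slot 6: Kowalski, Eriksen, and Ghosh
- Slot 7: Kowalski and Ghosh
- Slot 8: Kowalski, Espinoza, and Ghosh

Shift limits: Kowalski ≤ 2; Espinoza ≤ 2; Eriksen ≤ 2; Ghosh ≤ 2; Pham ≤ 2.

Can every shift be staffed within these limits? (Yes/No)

Total capacity is 10 and 10 slots are needed, so capacity alone doesn't rule it out.
Shifts {Slot 1, Slot 2, Slot 3, Slot 7, Slot 8} need 7 worker-slots in total, but the operators available for any of those shifts (Kowalski, Espinoza, and Ghosh) can supply at most 6 among them. So no valid schedule exists.

No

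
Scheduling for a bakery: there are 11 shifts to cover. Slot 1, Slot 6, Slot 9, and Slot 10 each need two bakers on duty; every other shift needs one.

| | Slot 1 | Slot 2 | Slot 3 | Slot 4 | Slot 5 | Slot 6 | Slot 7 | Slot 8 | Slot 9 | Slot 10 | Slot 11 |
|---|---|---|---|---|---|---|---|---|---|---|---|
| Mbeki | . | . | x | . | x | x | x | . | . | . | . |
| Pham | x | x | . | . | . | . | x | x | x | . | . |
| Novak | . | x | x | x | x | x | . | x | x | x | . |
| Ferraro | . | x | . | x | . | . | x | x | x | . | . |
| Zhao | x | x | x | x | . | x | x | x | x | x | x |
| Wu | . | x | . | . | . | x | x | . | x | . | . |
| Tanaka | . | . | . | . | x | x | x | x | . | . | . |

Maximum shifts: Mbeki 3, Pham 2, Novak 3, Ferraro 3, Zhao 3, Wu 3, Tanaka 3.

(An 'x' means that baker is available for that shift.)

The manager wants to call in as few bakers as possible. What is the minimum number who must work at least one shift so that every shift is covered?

15 slots to fill and no one can take more than 3, so at least ⌈15/3⌉ = 5 bakers are needed.
No set of 5 bakers can cover every shift (each such set leaves at least one shift with no one available or exceeds a cap).
Mbeki, Pham, Novak, Ferraro, Zhao, and Wu alone can cover everything: Slot 1→Pham+Zhao, Slot 2→Novak, Slot 3→Mbeki, Slot 4→Novak, Slot 5→Mbeki, Slot 6→Mbeki+Wu, Slot 7→Ferraro, Slot 8→Pham, Slot 9→Ferraro+Wu, Slot 10→Novak+Zhao, Slot 11→Zhao.

6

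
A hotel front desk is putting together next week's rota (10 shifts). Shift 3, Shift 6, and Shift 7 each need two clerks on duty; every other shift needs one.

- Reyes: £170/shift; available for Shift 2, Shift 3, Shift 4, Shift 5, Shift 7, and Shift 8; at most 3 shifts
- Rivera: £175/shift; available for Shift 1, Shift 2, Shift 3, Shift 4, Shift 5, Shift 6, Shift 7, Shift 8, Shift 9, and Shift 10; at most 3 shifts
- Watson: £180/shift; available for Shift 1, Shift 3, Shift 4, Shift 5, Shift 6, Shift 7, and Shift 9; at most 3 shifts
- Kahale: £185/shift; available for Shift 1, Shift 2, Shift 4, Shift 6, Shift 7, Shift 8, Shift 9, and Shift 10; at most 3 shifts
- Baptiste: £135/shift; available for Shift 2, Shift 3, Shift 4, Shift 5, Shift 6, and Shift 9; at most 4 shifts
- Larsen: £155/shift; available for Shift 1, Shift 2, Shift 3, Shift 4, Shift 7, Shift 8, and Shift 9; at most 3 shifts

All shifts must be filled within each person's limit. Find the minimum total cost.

£2040

Picking the cheapest available clerk for each shift independently would cost £1950, but that ignores the shift limits.
An optimal schedule: Shift 1→Larsen, Shift 2→Baptiste, Shift 3→Larsen+Reyes, Shift 4→Reyes, Shift 5→Baptiste, Shift 6→Baptiste+Rivera, Shift 7→Reyes+Rivera, Shift 8→Larsen, Shift 9→Baptiste, Shift 10→Rivera.
Total: 155 + 135 + 155 + 170 + 170 + 135 + 135 + 175 + 170 + 175 + 155 + 135 + 175 = £2040.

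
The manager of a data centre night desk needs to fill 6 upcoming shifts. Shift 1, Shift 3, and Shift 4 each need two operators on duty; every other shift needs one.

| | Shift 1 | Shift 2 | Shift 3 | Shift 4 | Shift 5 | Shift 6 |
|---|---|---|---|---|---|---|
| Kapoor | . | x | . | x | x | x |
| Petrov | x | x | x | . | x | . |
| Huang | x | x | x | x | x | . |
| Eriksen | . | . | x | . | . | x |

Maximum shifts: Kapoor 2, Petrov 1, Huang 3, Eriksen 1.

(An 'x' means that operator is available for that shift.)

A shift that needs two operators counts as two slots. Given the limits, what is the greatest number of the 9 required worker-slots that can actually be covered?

Total capacity across all operators is 2+1+3+1 = 7, and 9 slots are needed, so at most 7 can be filled.
An assignment achieving 7: Shift 1→Petrov+Huang, Shift 2→Huang, Shift 3→Eriksen, Shift 4→Kapoor+Huang, Shift 6→Kapoor.
Loads: Kapoor 2/2, Petrov 1/1, Huang 3/3, Eriksen 1/1.

7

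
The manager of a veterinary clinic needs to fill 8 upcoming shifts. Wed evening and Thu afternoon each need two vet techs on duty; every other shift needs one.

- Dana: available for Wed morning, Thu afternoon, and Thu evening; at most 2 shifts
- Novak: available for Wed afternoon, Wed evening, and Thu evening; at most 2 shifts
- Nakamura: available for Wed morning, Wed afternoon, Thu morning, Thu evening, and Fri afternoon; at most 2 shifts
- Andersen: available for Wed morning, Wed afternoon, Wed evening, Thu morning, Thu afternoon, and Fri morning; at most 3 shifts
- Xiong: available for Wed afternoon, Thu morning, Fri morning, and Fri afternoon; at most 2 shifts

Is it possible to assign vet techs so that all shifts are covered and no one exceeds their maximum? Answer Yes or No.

Yes

Wed evening can only be covered by Novak and Andersen, so that assignment is forced.
Thu afternoon can only be covered by Dana and Andersen, so that assignment is forced.
One valid schedule: Wed morning→Dana, Wed afternoon→Xiong, Wed evening→Novak+Andersen, Thu morning→Nakamura, Thu afternoon→Dana+Andersen, Thu evening→Novak, Fri morning→Andersen, Fri afternoon→Nakamura.
Loads: Dana 2/2, Novak 2/2, Nakamura 2/2, Andersen 3/3, Xiong 1/2 — all within limits.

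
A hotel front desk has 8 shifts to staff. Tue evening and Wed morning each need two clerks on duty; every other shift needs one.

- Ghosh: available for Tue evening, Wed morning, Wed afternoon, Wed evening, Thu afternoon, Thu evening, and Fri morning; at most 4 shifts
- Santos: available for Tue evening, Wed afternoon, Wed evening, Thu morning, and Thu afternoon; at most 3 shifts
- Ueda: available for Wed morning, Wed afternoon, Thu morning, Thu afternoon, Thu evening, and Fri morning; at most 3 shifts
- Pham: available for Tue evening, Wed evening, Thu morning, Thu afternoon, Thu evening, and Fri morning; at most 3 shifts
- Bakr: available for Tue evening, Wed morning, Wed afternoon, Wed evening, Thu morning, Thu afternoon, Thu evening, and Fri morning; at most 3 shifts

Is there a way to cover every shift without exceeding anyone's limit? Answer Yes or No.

One valid schedule: Tue evening→Santos+Pham, Wed morning→Ghosh+Ueda, Wed afternoon→Ghosh, Wed evening→Ghosh, Thu morning→Santos, Thu afternoon→Santos, Thu evening→Ghosh, Fri morning→Ueda.
Loads: Ghosh 4/4, Santos 3/3, Ueda 2/3, Pham 1/3, Bakr 0/3 — all within limits.

Yes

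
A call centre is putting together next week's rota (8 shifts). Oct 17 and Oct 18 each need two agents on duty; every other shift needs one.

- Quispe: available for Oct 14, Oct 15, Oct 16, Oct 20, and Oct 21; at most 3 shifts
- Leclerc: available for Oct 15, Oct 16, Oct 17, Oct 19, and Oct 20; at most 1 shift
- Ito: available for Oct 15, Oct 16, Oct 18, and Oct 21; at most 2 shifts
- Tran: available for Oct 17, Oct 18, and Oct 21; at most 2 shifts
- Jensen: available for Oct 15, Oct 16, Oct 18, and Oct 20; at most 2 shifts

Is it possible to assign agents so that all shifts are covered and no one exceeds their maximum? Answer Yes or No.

Total capacity is 10 and 10 slots are needed, so capacity alone doesn't rule it out.
Shifts {Oct 17, Oct 19} need 3 worker-slots in total, but the agents available for any of those shifts (Leclerc and Tran) can supply at most 2 among them. So no valid schedule exists.

No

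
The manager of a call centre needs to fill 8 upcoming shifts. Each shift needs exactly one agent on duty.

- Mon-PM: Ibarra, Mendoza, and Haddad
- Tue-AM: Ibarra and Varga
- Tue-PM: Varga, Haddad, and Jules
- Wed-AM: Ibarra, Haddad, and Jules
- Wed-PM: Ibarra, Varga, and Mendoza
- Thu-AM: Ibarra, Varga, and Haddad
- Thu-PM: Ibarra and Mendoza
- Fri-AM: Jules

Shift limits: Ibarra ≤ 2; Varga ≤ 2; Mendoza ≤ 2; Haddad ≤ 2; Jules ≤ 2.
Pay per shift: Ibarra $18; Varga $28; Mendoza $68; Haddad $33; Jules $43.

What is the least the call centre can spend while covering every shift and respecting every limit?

Fri-AM can only be covered by Jules, so that assignment is forced.
Picking the cheapest available agent for each shift independently would cost $179, but that ignores the shift limits.
An optimal schedule: Mon-PM→Haddad, Tue-AM→Ibarra, Tue-PM→Varga, Wed-AM→Jules, Wed-PM→Varga, Thu-AM→Haddad, Thu-PM→Ibarra, Fri-AM→Jules.
Total: 33 + 18 + 28 + 43 + 28 + 33 + 18 + 43 = $244.

$244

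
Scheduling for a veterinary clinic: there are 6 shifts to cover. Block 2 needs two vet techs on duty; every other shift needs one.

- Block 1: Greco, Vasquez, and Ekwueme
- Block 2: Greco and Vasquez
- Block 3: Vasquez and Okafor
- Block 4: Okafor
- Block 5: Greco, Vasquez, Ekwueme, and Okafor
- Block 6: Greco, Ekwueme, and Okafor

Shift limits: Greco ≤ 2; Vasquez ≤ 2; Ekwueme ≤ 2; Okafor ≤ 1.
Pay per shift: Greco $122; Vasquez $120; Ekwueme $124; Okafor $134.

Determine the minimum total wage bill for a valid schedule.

Block 2 can only be covered by Greco and Vasquez, so that assignment is forced.
Block 4 can only be covered by Okafor, so that assignment is forced.
Picking the cheapest available vet tech for each shift independently would cost $858, but that ignores the shift limits.
An optimal schedule: Block 1→Greco, Block 2→Greco+Vasquez, Block 3→Vasquez, Block 4→Okafor, Block 5→Ekwueme, Block 6→Ekwueme.
Total: 122 + 122 + 120 + 120 + 134 + 124 + 124 = $866.

$866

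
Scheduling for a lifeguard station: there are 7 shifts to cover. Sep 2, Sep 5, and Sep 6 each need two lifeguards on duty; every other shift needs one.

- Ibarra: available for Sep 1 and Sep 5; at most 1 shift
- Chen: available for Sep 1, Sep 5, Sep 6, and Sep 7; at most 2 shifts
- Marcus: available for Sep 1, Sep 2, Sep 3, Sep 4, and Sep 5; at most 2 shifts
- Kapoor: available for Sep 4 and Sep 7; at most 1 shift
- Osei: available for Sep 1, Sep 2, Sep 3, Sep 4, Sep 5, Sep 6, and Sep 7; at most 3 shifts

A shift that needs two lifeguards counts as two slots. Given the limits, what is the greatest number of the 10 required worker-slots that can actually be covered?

Total capacity across all lifeguards is 1+2+2+1+3 = 9, and 10 slots are needed, so at most 9 can be filled.
An assignment achieving 9: Sep 1→Ibarra, Sep 2→Marcus+Osei, Sep 3→Marcus, Sep 4→Kapoor, Sep 5→Osei, Sep 6→Chen+Osei, Sep 7→Chen.
Loads: Ibarra 1/1, Chen 2/2, Marcus 2/2, Kapoor 1/1, Osei 3/3.

9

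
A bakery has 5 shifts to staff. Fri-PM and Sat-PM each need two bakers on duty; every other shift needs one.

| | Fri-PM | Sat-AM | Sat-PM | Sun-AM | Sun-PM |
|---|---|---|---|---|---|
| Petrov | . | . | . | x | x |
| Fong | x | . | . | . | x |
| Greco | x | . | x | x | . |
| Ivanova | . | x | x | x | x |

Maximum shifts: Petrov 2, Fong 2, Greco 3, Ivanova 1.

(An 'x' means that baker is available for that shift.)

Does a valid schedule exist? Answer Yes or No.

Total capacity is 8 and 7 slots are needed, so capacity alone doesn't rule it out.
Shifts {Sat-AM, Sat-PM} need 3 worker-slots in total, but the bakers available for any of those shifts (Greco and Ivanova) can supply at most 2 among them. So no valid schedule exists.

No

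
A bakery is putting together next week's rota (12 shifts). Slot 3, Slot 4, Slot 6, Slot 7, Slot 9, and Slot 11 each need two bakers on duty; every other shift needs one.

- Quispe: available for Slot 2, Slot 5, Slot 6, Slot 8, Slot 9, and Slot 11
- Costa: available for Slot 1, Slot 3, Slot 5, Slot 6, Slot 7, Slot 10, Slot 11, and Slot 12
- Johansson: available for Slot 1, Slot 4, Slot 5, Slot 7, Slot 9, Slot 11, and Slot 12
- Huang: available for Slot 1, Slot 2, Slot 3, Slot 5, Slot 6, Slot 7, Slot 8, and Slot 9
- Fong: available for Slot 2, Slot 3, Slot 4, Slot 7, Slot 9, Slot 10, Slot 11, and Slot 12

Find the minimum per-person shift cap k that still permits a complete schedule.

With 5 bakers and 18 worker-slots to fill, someone must work at least ⌈18/5⌉ = 4 shifts, so k ≥ 4.
k = 4 works: Slot 1→Costa, Slot 2→Quispe, Slot 3→Costa+Huang, Slot 4→Johansson+Fong, Slot 5→Quispe, Slot 6→Quispe+Costa, Slot 7→Johansson+Huang, Slot 8→Quispe, Slot 9→Huang+Fong, Slot 10→Costa, Slot 11→Johansson+Fong, Slot 12→Johansson.
Loads: Quispe 4, Costa 4, Johansson 4, Huang 3, Fong 3 — all ≤ 4.

4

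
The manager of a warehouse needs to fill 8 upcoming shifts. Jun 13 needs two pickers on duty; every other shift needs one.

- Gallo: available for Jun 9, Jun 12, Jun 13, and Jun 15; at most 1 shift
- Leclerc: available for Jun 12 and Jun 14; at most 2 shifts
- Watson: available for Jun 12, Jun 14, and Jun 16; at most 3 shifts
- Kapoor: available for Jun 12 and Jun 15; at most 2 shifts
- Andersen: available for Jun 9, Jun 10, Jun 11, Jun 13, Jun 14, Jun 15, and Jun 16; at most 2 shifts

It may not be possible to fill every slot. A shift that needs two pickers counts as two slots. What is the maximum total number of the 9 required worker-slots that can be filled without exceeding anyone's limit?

Total capacity across all pickers is 1+2+3+2+2 = 10, and 9 slots are needed, so at most 9 can be filled.
Shifts {Jun 9, Jun 10, Jun 13} need 4 slots but only Gallo and Andersen are available for them, supplying at most 3 — so at least 1 slot must go unfilled.
An assignment achieving 7: Jun 9→Gallo, Jun 10→Andersen, Jun 11→Andersen, Jun 12→Leclerc, Jun 14→Leclerc, Jun 15→Kapoor, Jun 16→Watson.
Loads: Gallo 1/1, Leclerc 2/2, Watson 1/3, Kapoor 1/2, Andersen 2/2.

7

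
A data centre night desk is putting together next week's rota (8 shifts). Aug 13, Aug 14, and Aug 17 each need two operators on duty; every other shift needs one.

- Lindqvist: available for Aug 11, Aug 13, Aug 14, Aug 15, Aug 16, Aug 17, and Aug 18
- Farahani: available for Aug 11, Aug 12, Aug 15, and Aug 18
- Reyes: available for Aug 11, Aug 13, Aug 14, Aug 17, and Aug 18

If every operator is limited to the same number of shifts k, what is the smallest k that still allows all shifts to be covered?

4

With 3 operators and 11 worker-slots to fill, someone must work at least ⌈11/3⌉ = 4 shifts, so k ≥ 4.
k = 4 works: Aug 11→Farahani, Aug 12→Farahani, Aug 13→Lindqvist+Reyes, Aug 14→Lindqvist+Reyes, Aug 15→Farahani, Aug 16→Lindqvist, Aug 17→Lindqvist+Reyes, Aug 18→Farahani.
Loads: Lindqvist 4, Farahani 4, Reyes 3 — all ≤ 4.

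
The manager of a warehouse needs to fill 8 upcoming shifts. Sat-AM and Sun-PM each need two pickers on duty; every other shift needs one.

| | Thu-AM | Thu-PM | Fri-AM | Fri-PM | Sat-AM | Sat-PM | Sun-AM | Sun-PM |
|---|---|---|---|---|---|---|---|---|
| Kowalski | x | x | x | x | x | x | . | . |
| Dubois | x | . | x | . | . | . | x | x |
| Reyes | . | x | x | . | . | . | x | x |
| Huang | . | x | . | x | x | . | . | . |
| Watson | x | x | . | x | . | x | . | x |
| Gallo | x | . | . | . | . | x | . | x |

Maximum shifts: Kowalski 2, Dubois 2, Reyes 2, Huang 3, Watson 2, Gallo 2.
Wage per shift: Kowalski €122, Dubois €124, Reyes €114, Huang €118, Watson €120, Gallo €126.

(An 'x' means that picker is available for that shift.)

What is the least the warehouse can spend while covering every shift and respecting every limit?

Sat-AM can only be covered by Kowalski and Huang, so that assignment is forced.
Picking the cheapest available picker for each shift independently would cost €1174, but that ignores the shift limits.
An optimal schedule: Thu-AM→Kowalski, Thu-PM→Huang, Fri-AM→Reyes, Fri-PM→Huang, Sat-AM→Huang+Kowalski, Sat-PM→Watson, Sun-AM→Reyes, Sun-PM→Watson+Dubois.
Total: 122 + 118 + 114 + 118 + 118 + 122 + 120 + 114 + 120 + 124 = €1190.

€1190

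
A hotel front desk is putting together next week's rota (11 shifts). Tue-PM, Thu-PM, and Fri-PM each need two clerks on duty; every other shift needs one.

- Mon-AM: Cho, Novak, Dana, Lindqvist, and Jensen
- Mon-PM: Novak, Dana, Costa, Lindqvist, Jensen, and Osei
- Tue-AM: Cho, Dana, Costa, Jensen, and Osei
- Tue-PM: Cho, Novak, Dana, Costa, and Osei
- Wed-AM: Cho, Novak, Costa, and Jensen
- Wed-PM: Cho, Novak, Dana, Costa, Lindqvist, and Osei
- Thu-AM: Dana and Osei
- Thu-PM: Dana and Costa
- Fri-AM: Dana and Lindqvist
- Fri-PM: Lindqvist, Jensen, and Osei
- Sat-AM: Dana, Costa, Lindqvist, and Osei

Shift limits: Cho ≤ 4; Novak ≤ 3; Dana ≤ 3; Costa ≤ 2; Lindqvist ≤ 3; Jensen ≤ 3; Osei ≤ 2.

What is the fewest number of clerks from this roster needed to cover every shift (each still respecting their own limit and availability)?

14 slots to fill and no one can take more than 4, so at least ⌈14/4⌉ = 4 clerks are needed.
Any 4 clerks together have capacity at most 4+3+3+3 = 13 < 14 slots, so 4 can never suffice.
Cho, Dana, Costa, Lindqvist, and Jensen alone can cover everything: Mon-AM→Cho, Mon-PM→Lindqvist, Tue-AM→Jensen, Tue-PM→Cho+Costa, Wed-AM→Cho, Wed-PM→Cho, Thu-AM→Dana, Thu-PM→Dana+Costa, Fri-AM→Dana, Fri-PM→Lindqvist+Jensen, Sat-AM→Lindqvist.

5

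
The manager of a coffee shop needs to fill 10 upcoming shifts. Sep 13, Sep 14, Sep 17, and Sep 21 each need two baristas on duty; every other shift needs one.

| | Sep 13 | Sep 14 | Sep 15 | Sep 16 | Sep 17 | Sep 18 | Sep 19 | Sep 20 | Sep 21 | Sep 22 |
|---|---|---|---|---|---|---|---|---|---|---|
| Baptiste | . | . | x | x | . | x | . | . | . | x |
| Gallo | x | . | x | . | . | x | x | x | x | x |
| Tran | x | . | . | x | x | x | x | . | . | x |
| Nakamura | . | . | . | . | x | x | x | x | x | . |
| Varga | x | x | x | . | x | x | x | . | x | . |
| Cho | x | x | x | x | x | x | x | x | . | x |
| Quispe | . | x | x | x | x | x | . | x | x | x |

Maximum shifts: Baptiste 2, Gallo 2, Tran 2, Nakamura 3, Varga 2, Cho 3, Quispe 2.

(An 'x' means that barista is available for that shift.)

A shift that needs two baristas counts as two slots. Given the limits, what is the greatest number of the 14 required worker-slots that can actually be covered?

Total capacity across all baristas is 2+2+2+3+2+3+2 = 16, and 14 slots are needed, so at most 14 can be filled.
An assignment achieving 14: Sep 13→Gallo+Tran, Sep 14→Varga+Cho, Sep 15→Baptiste, Sep 16→Baptiste, Sep 17→Tran+Nakamura, Sep 18→Cho, Sep 19→Nakamura, Sep 20→Gallo, Sep 21→Nakamura+Varga, Sep 22→Cho.
Loads: Baptiste 2/2, Gallo 2/2, Tran 2/2, Nakamura 3/3, Varga 2/2, Cho 3/3, Quispe 0/2.

14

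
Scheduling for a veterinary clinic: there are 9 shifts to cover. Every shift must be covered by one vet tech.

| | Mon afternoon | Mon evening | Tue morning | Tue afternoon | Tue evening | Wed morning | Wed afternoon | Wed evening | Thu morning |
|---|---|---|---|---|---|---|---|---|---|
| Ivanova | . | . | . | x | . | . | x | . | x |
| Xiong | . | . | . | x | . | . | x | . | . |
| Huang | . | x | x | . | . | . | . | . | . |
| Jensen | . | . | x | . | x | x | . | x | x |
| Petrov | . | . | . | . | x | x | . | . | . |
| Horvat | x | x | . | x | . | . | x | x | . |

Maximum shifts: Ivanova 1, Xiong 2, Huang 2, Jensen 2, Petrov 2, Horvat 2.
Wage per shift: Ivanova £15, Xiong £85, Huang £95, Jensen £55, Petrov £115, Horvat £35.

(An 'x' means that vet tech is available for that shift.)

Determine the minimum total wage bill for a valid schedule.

£555

Mon afternoon can only be covered by Horvat, so that assignment is forced.
Picking the cheapest available vet tech for each shift independently would cost £315, but that ignores the shift limits.
An optimal schedule: Mon afternoon→Horvat, Mon evening→Huang, Tue morning→Huang, Tue afternoon→Xiong, Tue evening→Jensen, Wed morning→Jensen, Wed afternoon→Xiong, Wed evening→Horvat, Thu morning→Ivanova.
Total: 35 + 95 + 95 + 85 + 55 + 55 + 85 + 35 + 15 = £555.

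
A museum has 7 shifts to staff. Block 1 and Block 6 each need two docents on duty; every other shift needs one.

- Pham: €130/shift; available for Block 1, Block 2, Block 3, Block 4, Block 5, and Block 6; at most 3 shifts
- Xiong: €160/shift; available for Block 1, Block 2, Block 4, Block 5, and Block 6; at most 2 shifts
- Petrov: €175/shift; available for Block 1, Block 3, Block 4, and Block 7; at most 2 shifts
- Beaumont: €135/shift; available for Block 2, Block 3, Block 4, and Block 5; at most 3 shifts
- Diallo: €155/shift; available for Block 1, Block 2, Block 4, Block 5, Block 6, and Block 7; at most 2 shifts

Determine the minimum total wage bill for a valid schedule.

€1265

Picking the cheapest available docent for each shift independently would cost €1245, but that ignores the shift limits.
An optimal schedule: Block 1→Pham+Xiong, Block 2→Beaumont, Block 3→Pham, Block 4→Beaumont, Block 5→Beaumont, Block 6→Pham+Diallo, Block 7→Diallo.
Total: 130 + 160 + 135 + 130 + 135 + 135 + 130 + 155 + 155 = €1265.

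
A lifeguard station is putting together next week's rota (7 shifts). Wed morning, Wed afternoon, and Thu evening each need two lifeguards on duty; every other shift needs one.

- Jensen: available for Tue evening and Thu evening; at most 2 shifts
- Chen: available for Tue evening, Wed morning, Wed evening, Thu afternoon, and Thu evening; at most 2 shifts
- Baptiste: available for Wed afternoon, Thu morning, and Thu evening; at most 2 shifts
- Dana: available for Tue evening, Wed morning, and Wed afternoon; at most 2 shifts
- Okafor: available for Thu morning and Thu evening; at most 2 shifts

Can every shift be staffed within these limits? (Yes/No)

Total capacity is 10 and 10 slots are needed, so capacity alone doesn't rule it out.
Shifts {Wed morning, Wed evening, Thu afternoon} need 4 worker-slots in total, but the lifeguards available for any of those shifts (Chen and Dana) can supply at most 3 among them. So no valid schedule exists.

No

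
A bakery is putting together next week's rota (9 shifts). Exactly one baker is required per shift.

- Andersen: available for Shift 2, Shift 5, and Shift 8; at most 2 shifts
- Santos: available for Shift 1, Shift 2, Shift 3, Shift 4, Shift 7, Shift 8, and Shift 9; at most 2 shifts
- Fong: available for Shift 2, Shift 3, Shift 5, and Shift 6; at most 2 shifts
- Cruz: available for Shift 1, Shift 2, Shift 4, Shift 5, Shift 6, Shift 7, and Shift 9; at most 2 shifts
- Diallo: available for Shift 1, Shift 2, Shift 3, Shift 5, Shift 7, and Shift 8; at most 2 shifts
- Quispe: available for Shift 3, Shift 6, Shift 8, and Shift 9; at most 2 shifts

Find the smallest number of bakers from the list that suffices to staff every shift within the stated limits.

5

9 slots to fill and no one can take more than 2, so at least ⌈9/2⌉ = 5 bakers are needed.
Andersen, Santos, Fong, Cruz, and Diallo alone can cover everything: Shift 1→Cruz, Shift 2→Diallo, Shift 3→Fong, Shift 4→Santos, Shift 5→Andersen, Shift 6→Fong, Shift 7→Cruz, Shift 8→Andersen, Shift 9→Santos.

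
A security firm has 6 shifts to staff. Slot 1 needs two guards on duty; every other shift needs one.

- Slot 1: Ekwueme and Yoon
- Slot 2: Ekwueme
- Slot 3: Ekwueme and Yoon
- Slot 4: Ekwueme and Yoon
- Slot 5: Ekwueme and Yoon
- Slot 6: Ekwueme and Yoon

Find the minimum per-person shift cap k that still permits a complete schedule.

With 2 guards and 7 worker-slots to fill, someone must work at least ⌈7/2⌉ = 4 shifts, so k ≥ 4.
k = 4 works: Slot 1→Ekwueme+Yoon, Slot 2→Ekwueme, Slot 3→Ekwueme, Slot 4→Ekwueme, Slot 5→Yoon, Slot 6→Yoon.
Loads: Ekwueme 4, Yoon 3 — all ≤ 4.

4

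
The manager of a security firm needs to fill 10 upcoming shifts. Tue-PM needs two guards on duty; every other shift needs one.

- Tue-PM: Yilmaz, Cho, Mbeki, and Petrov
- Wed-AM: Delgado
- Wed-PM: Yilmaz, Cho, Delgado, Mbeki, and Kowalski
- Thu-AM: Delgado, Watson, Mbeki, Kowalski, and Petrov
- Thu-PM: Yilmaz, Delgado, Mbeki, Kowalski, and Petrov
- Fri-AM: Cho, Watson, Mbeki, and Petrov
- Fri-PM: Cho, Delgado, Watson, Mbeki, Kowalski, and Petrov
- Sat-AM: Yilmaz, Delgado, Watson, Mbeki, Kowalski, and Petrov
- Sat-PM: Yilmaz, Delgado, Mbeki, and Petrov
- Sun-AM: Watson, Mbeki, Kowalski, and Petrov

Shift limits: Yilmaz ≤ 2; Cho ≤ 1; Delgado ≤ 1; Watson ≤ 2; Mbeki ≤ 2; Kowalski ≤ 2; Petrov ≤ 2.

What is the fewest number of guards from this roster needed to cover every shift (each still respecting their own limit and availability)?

11 slots to fill and no one can take more than 2, so at least ⌈11/2⌉ = 6 guards are needed.
Yilmaz, Delgado, Watson, Mbeki, Kowalski, and Petrov alone can cover everything: Tue-PM→Yilmaz+Mbeki, Wed-AM→Delgado, Wed-PM→Yilmaz, Thu-AM→Kowalski, Thu-PM→Kowalski, Fri-AM→Watson, Fri-PM→Petrov, Sat-AM→Petrov, Sat-PM→Mbeki, Sun-AM→Watson.

6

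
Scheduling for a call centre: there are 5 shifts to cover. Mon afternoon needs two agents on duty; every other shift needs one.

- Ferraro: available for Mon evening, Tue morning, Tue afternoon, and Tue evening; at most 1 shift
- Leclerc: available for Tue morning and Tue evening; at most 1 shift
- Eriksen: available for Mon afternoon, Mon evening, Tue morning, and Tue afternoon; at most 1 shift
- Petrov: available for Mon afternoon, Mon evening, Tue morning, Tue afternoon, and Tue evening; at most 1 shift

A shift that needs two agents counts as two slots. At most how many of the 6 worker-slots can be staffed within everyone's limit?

Total capacity across all agents is 1+1+1+1 = 4, and 6 slots are needed, so at most 4 can be filled.
An assignment achieving 4: Mon afternoon→Eriksen+Petrov, Mon evening→Ferraro, Tue evening→Leclerc.
Loads: Ferraro 1/1, Leclerc 1/1, Eriksen 1/1, Petrov 1/1.

4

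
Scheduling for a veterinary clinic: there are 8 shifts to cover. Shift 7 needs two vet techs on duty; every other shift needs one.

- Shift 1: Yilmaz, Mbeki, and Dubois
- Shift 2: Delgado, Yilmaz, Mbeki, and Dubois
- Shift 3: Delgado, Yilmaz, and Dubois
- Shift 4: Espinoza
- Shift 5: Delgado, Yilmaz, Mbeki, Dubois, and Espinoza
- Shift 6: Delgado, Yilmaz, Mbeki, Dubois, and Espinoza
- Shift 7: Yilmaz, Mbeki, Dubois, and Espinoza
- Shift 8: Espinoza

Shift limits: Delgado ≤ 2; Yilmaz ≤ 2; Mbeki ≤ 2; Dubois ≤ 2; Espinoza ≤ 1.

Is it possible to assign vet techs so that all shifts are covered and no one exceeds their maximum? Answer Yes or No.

Total capacity is 9 and 9 slots are needed, so capacity alone doesn't rule it out.
Shifts {Shift 4, Shift 8} need 2 worker-slots in total, but the vet techs available for any of those shifts (Espinoza) can supply at most 1 among them. So no valid schedule exists.

No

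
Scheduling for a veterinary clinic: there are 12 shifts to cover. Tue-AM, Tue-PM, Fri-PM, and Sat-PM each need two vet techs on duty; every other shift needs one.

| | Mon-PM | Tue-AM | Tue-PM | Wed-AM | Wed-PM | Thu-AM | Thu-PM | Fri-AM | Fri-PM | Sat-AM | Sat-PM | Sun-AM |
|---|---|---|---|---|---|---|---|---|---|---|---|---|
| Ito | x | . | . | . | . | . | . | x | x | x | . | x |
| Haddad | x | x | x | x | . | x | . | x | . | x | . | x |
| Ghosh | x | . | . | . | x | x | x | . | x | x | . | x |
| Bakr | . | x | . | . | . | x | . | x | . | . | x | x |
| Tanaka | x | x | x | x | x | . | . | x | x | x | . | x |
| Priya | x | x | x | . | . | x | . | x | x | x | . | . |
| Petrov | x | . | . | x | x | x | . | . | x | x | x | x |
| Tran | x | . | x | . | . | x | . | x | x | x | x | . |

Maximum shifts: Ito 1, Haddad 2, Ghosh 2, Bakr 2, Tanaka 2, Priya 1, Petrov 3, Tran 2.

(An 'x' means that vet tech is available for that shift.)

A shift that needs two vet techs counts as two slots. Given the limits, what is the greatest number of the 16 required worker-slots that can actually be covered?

Total capacity across all vet techs is 1+2+2+2+2+1+3+2 = 15, and 16 slots are needed, so at most 15 can be filled.
An assignment achieving 15: Mon-PM→Tran, Tue-AM→Haddad+Bakr, Tue-PM→Tanaka+Priya, Wed-AM→Haddad, Wed-PM→Ghosh, Thu-AM→Petrov, Thu-PM→Ghosh, Fri-AM→Ito, Fri-PM→Tanaka+Petrov, Sat-AM→Tran, Sat-PM→Bakr+Petrov.
Loads: Ito 1/1, Haddad 2/2, Ghosh 2/2, Bakr 2/2, Tanaka 2/2, Priya 1/1, Petrov 3/3, Tran 2/2.

15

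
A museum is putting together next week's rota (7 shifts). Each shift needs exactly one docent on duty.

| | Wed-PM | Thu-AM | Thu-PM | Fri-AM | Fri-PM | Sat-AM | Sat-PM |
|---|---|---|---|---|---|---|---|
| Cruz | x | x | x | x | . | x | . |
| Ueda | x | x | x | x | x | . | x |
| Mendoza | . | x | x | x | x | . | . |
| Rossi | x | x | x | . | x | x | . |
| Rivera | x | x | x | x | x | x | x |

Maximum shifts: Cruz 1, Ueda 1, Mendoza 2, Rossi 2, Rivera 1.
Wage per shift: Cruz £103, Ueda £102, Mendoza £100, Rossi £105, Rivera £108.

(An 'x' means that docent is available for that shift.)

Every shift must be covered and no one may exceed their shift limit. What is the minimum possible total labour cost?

£723

Picking the cheapest available docent for each shift independently would cost £707, but that ignores the shift limits.
An optimal schedule: Wed-PM→Rossi, Thu-AM→Rossi, Thu-PM→Rivera, Fri-AM→Mendoza, Fri-PM→Mendoza, Sat-AM→Cruz, Sat-PM→Ueda.
Total: 105 + 105 + 108 + 100 + 100 + 103 + 102 = £723.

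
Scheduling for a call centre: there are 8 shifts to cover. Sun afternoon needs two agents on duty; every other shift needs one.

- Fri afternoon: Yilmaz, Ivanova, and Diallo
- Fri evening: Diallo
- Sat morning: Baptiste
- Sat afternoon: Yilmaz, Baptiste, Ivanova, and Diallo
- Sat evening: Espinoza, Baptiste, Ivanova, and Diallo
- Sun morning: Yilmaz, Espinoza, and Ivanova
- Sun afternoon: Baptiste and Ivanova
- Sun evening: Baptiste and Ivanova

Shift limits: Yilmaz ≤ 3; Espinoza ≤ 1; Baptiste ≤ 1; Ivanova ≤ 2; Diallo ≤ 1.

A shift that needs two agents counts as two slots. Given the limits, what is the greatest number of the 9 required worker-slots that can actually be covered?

8

Total capacity across all agents is 3+1+1+2+1 = 8, and 9 slots are needed, so at most 8 can be filled.
An assignment achieving 8: Fri afternoon→Yilmaz, Fri evening→Diallo, Sat morning→Baptiste, Sat afternoon→Yilmaz, Sat evening→Espinoza, Sun morning→Yilmaz, Sun afternoon→Ivanova, Sun evening→Ivanova.
Loads: Yilmaz 3/3, Espinoza 1/1, Baptiste 1/1, Ivanova 2/2, Diallo 1/1.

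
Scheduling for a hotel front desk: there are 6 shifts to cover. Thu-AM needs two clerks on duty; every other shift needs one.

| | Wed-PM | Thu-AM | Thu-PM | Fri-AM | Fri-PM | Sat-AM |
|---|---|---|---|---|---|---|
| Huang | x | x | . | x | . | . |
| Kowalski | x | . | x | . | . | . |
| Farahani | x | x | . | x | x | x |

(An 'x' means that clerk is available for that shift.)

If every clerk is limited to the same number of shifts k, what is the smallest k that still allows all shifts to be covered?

With 3 clerks and 7 worker-slots to fill, someone must work at least ⌈7/3⌉ = 3 shifts, so k ≥ 3.
k = 3 works: Wed-PM→Huang, Thu-AM→Huang+Farahani, Thu-PM→Kowalski, Fri-AM→Huang, Fri-PM→Farahani, Sat-AM→Farahani.
Loads: Huang 3, Kowalski 1, Farahani 3 — all ≤ 3.

3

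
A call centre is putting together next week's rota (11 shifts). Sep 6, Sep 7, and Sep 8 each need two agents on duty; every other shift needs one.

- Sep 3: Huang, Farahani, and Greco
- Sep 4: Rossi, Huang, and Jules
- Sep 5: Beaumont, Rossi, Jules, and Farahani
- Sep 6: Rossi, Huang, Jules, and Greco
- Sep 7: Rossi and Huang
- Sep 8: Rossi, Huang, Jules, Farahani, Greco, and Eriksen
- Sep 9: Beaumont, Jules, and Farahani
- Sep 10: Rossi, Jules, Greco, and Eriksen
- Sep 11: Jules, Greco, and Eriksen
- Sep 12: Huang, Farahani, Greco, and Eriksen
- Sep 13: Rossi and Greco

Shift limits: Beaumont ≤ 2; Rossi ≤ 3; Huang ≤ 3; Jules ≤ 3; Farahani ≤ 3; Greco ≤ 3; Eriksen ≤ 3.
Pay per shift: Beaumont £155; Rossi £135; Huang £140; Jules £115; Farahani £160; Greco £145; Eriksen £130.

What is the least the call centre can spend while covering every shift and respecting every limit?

Sep 7 can only be covered by Rossi and Huang, so that assignment is forced.
Picking the cheapest available agent for each shift independently would cost £1750, but that ignores the shift limits.
An optimal schedule: Sep 3→Huang, Sep 4→Jules, Sep 5→Rossi, Sep 6→Huang+Greco, Sep 7→Rossi+Huang, Sep 8→Eriksen+Greco, Sep 9→Jules, Sep 10→Eriksen, Sep 11→Jules, Sep 12→Eriksen, Sep 13→Rossi.
Total: 140 + 115 + 135 + 140 + 145 + 135 + 140 + 130 + 145 + 115 + 130 + 115 + 130 + 135 = £1850.

£1850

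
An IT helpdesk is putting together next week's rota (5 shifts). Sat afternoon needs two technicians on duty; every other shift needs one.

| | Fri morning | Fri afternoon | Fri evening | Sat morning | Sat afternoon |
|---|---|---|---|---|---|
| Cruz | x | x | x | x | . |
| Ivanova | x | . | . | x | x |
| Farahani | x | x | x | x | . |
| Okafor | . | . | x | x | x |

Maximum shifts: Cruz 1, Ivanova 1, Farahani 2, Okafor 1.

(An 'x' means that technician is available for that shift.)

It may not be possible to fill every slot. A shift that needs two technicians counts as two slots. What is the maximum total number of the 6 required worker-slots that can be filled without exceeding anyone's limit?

5

Total capacity across all technicians is 1+1+2+1 = 5, and 6 slots are needed, so at most 5 can be filled.
An assignment achieving 5: Fri morning→Farahani, Fri afternoon→Cruz, Fri evening→Farahani, Sat afternoon→Ivanova+Okafor.
Loads: Cruz 1/1, Ivanova 1/1, Farahani 2/2, Okafor 1/1.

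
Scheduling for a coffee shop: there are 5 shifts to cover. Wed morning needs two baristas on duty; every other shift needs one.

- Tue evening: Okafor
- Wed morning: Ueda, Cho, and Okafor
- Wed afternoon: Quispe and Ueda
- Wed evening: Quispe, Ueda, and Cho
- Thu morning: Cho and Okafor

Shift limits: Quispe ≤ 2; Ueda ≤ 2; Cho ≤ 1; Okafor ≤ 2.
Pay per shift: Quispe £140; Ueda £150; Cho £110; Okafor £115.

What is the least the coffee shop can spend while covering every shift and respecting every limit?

Tue evening can only be covered by Okafor, so that assignment is forced.
Picking the cheapest available barista for each shift independently would cost £700, but that ignores the shift limits.
An optimal schedule: Tue evening→Okafor, Wed morning→Ueda+Okafor, Wed afternoon→Quispe, Wed evening→Quispe, Thu morning→Cho.
Total: 115 + 150 + 115 + 140 + 140 + 110 = £770.

£770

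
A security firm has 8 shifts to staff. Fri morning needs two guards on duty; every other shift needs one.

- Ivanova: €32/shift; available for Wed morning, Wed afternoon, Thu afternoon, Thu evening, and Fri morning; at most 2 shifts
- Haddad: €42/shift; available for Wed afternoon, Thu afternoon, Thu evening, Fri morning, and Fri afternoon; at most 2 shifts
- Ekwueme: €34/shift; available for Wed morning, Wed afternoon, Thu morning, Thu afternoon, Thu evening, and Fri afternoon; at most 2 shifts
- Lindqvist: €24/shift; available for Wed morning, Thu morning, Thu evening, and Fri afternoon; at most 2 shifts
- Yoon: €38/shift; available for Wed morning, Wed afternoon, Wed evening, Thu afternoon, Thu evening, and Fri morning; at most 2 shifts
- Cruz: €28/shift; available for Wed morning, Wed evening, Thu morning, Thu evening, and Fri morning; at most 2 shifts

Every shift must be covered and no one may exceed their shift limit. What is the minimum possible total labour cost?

€274

Picking the cheapest available guard for each shift independently would cost €248, but that ignores the shift limits.
An optimal schedule: Wed morning→Ekwueme, Wed afternoon→Ivanova, Wed evening→Cruz, Thu morning→Lindqvist, Thu afternoon→Ivanova, Thu evening→Ekwueme, Fri morning→Cruz+Yoon, Fri afternoon→Lindqvist.
Total: 34 + 32 + 28 + 24 + 32 + 34 + 28 + 38 + 24 = €274.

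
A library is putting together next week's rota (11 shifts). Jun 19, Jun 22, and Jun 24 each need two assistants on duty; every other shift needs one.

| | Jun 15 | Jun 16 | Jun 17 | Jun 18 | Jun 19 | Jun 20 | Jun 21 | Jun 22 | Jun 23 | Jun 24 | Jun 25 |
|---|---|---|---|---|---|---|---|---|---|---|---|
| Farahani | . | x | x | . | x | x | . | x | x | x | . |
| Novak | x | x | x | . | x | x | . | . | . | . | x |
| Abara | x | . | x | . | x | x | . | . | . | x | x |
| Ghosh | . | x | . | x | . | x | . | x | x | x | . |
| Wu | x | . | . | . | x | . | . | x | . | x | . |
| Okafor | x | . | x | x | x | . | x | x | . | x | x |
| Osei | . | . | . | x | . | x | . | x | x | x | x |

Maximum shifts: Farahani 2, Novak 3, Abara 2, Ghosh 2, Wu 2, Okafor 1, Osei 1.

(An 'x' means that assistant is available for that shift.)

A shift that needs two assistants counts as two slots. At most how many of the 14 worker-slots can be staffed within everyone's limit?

Total capacity across all assistants is 2+3+2+2+2+1+1 = 13, and 14 slots are needed, so at most 13 can be filled.
An assignment achieving 13: Jun 15→Novak, Jun 16→Farahani, Jun 17→Novak, Jun 18→Ghosh, Jun 19→Abara+Wu, Jun 20→Abara, Jun 21→Okafor, Jun 22→Ghosh+Wu, Jun 23→Farahani, Jun 24→Osei, Jun 25→Novak.
Loads: Farahani 2/2, Novak 3/3, Abara 2/2, Ghosh 2/2, Wu 2/2, Okafor 1/1, Osei 1/1.

13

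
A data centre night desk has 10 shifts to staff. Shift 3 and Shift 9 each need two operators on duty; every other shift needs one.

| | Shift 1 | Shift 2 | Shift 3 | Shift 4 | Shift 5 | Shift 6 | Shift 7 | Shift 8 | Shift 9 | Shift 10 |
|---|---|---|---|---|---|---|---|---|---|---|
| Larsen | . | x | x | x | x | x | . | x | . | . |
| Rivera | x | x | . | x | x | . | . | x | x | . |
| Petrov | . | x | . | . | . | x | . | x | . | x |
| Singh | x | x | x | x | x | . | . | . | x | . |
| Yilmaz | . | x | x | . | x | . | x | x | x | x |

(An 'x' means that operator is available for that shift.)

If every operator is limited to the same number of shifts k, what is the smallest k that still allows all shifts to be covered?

With 5 operators and 12 worker-slots to fill, someone must work at least ⌈12/5⌉ = 3 shifts, so k ≥ 3.
k = 3 works: Shift 1→Rivera, Shift 2→Petrov, Shift 3→Larsen+Singh, Shift 4→Larsen, Shift 5→Rivera, Shift 6→Larsen, Shift 7→Yilmaz, Shift 8→Petrov, Shift 9→Rivera+Singh, Shift 10→Petrov.
Loads: Larsen 3, Rivera 3, Petrov 3, Singh 2, Yilmaz 1 — all ≤ 3.

3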